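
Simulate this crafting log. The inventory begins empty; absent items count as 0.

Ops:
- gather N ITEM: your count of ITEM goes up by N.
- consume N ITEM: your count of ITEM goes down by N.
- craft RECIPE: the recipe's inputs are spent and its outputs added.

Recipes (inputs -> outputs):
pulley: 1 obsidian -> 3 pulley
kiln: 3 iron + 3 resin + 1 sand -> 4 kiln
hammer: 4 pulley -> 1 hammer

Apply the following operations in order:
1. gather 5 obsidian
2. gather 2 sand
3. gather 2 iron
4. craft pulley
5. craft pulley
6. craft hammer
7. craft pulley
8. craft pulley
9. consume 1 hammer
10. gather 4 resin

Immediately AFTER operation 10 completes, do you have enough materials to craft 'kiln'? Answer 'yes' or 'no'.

Answer: no

Derivation:
After 1 (gather 5 obsidian): obsidian=5
After 2 (gather 2 sand): obsidian=5 sand=2
After 3 (gather 2 iron): iron=2 obsidian=5 sand=2
After 4 (craft pulley): iron=2 obsidian=4 pulley=3 sand=2
After 5 (craft pulley): iron=2 obsidian=3 pulley=6 sand=2
After 6 (craft hammer): hammer=1 iron=2 obsidian=3 pulley=2 sand=2
After 7 (craft pulley): hammer=1 iron=2 obsidian=2 pulley=5 sand=2
After 8 (craft pulley): hammer=1 iron=2 obsidian=1 pulley=8 sand=2
After 9 (consume 1 hammer): iron=2 obsidian=1 pulley=8 sand=2
After 10 (gather 4 resin): iron=2 obsidian=1 pulley=8 resin=4 sand=2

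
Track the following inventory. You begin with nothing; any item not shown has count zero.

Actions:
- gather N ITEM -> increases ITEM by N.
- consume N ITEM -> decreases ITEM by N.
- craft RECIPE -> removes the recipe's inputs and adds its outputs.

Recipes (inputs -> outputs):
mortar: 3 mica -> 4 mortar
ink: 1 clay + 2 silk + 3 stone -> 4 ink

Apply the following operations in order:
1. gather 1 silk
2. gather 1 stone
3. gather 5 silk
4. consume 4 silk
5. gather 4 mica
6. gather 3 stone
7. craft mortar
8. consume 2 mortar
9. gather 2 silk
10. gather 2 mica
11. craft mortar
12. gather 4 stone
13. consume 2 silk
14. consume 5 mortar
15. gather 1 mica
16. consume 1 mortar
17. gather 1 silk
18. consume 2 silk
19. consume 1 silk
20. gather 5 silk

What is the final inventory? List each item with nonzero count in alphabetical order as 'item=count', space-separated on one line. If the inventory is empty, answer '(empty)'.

After 1 (gather 1 silk): silk=1
After 2 (gather 1 stone): silk=1 stone=1
After 3 (gather 5 silk): silk=6 stone=1
After 4 (consume 4 silk): silk=2 stone=1
After 5 (gather 4 mica): mica=4 silk=2 stone=1
After 6 (gather 3 stone): mica=4 silk=2 stone=4
After 7 (craft mortar): mica=1 mortar=4 silk=2 stone=4
After 8 (consume 2 mortar): mica=1 mortar=2 silk=2 stone=4
After 9 (gather 2 silk): mica=1 mortar=2 silk=4 stone=4
After 10 (gather 2 mica): mica=3 mortar=2 silk=4 stone=4
After 11 (craft mortar): mortar=6 silk=4 stone=4
After 12 (gather 4 stone): mortar=6 silk=4 stone=8
After 13 (consume 2 silk): mortar=6 silk=2 stone=8
After 14 (consume 5 mortar): mortar=1 silk=2 stone=8
After 15 (gather 1 mica): mica=1 mortar=1 silk=2 stone=8
After 16 (consume 1 mortar): mica=1 silk=2 stone=8
After 17 (gather 1 silk): mica=1 silk=3 stone=8
After 18 (consume 2 silk): mica=1 silk=1 stone=8
After 19 (consume 1 silk): mica=1 stone=8
After 20 (gather 5 silk): mica=1 silk=5 stone=8

Answer: mica=1 silk=5 stone=8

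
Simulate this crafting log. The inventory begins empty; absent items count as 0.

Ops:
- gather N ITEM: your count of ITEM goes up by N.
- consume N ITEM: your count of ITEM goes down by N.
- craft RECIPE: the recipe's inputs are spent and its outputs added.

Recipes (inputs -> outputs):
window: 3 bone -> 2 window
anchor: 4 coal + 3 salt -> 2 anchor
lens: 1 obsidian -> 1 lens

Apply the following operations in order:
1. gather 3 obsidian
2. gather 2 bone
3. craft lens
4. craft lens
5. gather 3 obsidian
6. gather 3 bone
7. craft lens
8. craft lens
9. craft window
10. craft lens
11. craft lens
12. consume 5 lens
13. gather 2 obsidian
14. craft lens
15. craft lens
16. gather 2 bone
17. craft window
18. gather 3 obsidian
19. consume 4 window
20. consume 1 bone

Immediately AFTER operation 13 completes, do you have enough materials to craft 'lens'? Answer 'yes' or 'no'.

Answer: yes

Derivation:
After 1 (gather 3 obsidian): obsidian=3
After 2 (gather 2 bone): bone=2 obsidian=3
After 3 (craft lens): bone=2 lens=1 obsidian=2
After 4 (craft lens): bone=2 lens=2 obsidian=1
After 5 (gather 3 obsidian): bone=2 lens=2 obsidian=4
After 6 (gather 3 bone): bone=5 lens=2 obsidian=4
After 7 (craft lens): bone=5 lens=3 obsidian=3
After 8 (craft lens): bone=5 lens=4 obsidian=2
After 9 (craft window): bone=2 lens=4 obsidian=2 window=2
After 10 (craft lens): bone=2 lens=5 obsidian=1 window=2
After 11 (craft lens): bone=2 lens=6 window=2
After 12 (consume 5 lens): bone=2 lens=1 window=2
After 13 (gather 2 obsidian): bone=2 lens=1 obsidian=2 window=2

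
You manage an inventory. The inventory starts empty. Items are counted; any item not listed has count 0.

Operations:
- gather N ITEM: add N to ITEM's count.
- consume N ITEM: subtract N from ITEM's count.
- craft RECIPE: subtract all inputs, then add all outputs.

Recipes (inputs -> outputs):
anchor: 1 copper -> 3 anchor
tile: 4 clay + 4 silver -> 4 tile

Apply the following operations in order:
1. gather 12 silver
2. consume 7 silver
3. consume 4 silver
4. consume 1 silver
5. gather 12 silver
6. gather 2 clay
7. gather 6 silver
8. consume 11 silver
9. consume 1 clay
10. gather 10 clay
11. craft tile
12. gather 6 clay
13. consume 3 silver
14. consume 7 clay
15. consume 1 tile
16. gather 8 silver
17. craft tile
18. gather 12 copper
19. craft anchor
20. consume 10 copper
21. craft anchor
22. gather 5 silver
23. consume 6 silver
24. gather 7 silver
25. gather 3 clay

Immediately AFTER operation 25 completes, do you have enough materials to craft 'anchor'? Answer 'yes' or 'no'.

Answer: no

Derivation:
After 1 (gather 12 silver): silver=12
After 2 (consume 7 silver): silver=5
After 3 (consume 4 silver): silver=1
After 4 (consume 1 silver): (empty)
After 5 (gather 12 silver): silver=12
After 6 (gather 2 clay): clay=2 silver=12
After 7 (gather 6 silver): clay=2 silver=18
After 8 (consume 11 silver): clay=2 silver=7
After 9 (consume 1 clay): clay=1 silver=7
After 10 (gather 10 clay): clay=11 silver=7
After 11 (craft tile): clay=7 silver=3 tile=4
After 12 (gather 6 clay): clay=13 silver=3 tile=4
After 13 (consume 3 silver): clay=13 tile=4
After 14 (consume 7 clay): clay=6 tile=4
After 15 (consume 1 tile): clay=6 tile=3
After 16 (gather 8 silver): clay=6 silver=8 tile=3
After 17 (craft tile): clay=2 silver=4 tile=7
After 18 (gather 12 copper): clay=2 copper=12 silver=4 tile=7
After 19 (craft anchor): anchor=3 clay=2 copper=11 silver=4 tile=7
After 20 (consume 10 copper): anchor=3 clay=2 copper=1 silver=4 tile=7
After 21 (craft anchor): anchor=6 clay=2 silver=4 tile=7
After 22 (gather 5 silver): anchor=6 clay=2 silver=9 tile=7
After 23 (consume 6 silver): anchor=6 clay=2 silver=3 tile=7
After 24 (gather 7 silver): anchor=6 clay=2 silver=10 tile=7
After 25 (gather 3 clay): anchor=6 clay=5 silver=10 tile=7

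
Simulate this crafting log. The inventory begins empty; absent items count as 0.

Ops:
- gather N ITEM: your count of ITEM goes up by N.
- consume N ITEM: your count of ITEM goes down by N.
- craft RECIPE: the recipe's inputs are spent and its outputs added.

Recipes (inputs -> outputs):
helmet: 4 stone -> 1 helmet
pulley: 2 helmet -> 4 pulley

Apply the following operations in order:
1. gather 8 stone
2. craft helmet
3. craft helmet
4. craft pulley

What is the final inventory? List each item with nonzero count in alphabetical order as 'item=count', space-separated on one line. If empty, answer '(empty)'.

Answer: pulley=4

Derivation:
After 1 (gather 8 stone): stone=8
After 2 (craft helmet): helmet=1 stone=4
After 3 (craft helmet): helmet=2
After 4 (craft pulley): pulley=4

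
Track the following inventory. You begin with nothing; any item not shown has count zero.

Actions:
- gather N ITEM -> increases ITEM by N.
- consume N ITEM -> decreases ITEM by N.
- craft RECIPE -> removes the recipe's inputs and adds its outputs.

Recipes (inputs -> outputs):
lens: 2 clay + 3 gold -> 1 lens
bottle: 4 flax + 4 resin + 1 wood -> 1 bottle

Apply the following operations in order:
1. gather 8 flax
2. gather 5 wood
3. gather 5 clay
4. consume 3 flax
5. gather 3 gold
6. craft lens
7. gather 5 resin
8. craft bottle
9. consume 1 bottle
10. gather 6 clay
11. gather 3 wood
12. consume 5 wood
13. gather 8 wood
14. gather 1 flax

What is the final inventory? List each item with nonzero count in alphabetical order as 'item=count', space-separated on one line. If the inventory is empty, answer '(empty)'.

Answer: clay=9 flax=2 lens=1 resin=1 wood=10

Derivation:
After 1 (gather 8 flax): flax=8
After 2 (gather 5 wood): flax=8 wood=5
After 3 (gather 5 clay): clay=5 flax=8 wood=5
After 4 (consume 3 flax): clay=5 flax=5 wood=5
After 5 (gather 3 gold): clay=5 flax=5 gold=3 wood=5
After 6 (craft lens): clay=3 flax=5 lens=1 wood=5
After 7 (gather 5 resin): clay=3 flax=5 lens=1 resin=5 wood=5
After 8 (craft bottle): bottle=1 clay=3 flax=1 lens=1 resin=1 wood=4
After 9 (consume 1 bottle): clay=3 flax=1 lens=1 resin=1 wood=4
After 10 (gather 6 clay): clay=9 flax=1 lens=1 resin=1 wood=4
After 11 (gather 3 wood): clay=9 flax=1 lens=1 resin=1 wood=7
After 12 (consume 5 wood): clay=9 flax=1 lens=1 resin=1 wood=2
After 13 (gather 8 wood): clay=9 flax=1 lens=1 resin=1 wood=10
After 14 (gather 1 flax): clay=9 flax=2 lens=1 resin=1 wood=10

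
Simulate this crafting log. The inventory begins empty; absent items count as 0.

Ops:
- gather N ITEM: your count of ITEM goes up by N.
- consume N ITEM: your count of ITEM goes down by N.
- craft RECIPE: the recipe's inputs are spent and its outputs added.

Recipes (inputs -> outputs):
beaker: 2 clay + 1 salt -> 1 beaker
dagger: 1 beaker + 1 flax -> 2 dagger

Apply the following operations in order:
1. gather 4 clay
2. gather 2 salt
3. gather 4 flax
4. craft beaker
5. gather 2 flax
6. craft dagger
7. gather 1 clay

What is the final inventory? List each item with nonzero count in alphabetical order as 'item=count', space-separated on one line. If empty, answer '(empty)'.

After 1 (gather 4 clay): clay=4
After 2 (gather 2 salt): clay=4 salt=2
After 3 (gather 4 flax): clay=4 flax=4 salt=2
After 4 (craft beaker): beaker=1 clay=2 flax=4 salt=1
After 5 (gather 2 flax): beaker=1 clay=2 flax=6 salt=1
After 6 (craft dagger): clay=2 dagger=2 flax=5 salt=1
After 7 (gather 1 clay): clay=3 dagger=2 flax=5 salt=1

Answer: clay=3 dagger=2 flax=5 salt=1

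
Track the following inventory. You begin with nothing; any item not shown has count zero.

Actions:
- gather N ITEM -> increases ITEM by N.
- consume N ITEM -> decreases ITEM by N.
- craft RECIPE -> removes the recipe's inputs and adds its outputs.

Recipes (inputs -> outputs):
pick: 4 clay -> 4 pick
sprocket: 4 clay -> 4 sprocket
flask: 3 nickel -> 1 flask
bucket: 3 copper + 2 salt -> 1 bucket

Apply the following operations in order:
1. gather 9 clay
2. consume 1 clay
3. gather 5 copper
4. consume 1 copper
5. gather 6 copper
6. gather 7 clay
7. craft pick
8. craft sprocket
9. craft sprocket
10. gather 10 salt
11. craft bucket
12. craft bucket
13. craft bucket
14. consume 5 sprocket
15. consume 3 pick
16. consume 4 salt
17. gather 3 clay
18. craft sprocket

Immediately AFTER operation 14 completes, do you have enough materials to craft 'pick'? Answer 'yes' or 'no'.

After 1 (gather 9 clay): clay=9
After 2 (consume 1 clay): clay=8
After 3 (gather 5 copper): clay=8 copper=5
After 4 (consume 1 copper): clay=8 copper=4
After 5 (gather 6 copper): clay=8 copper=10
After 6 (gather 7 clay): clay=15 copper=10
After 7 (craft pick): clay=11 copper=10 pick=4
After 8 (craft sprocket): clay=7 copper=10 pick=4 sprocket=4
After 9 (craft sprocket): clay=3 copper=10 pick=4 sprocket=8
After 10 (gather 10 salt): clay=3 copper=10 pick=4 salt=10 sprocket=8
After 11 (craft bucket): bucket=1 clay=3 copper=7 pick=4 salt=8 sprocket=8
After 12 (craft bucket): bucket=2 clay=3 copper=4 pick=4 salt=6 sprocket=8
After 13 (craft bucket): bucket=3 clay=3 copper=1 pick=4 salt=4 sprocket=8
After 14 (consume 5 sprocket): bucket=3 clay=3 copper=1 pick=4 salt=4 sprocket=3

Answer: no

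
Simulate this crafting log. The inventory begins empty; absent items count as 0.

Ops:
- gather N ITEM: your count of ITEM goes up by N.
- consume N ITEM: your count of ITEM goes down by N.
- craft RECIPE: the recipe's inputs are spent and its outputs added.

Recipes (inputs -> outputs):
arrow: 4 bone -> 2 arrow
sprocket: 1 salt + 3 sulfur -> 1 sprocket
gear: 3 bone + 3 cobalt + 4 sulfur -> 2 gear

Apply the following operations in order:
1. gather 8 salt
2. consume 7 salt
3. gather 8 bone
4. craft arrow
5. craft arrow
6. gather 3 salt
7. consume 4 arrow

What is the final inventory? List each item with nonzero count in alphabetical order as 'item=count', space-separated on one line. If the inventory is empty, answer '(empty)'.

Answer: salt=4

Derivation:
After 1 (gather 8 salt): salt=8
After 2 (consume 7 salt): salt=1
After 3 (gather 8 bone): bone=8 salt=1
After 4 (craft arrow): arrow=2 bone=4 salt=1
After 5 (craft arrow): arrow=4 salt=1
After 6 (gather 3 salt): arrow=4 salt=4
After 7 (consume 4 arrow): salt=4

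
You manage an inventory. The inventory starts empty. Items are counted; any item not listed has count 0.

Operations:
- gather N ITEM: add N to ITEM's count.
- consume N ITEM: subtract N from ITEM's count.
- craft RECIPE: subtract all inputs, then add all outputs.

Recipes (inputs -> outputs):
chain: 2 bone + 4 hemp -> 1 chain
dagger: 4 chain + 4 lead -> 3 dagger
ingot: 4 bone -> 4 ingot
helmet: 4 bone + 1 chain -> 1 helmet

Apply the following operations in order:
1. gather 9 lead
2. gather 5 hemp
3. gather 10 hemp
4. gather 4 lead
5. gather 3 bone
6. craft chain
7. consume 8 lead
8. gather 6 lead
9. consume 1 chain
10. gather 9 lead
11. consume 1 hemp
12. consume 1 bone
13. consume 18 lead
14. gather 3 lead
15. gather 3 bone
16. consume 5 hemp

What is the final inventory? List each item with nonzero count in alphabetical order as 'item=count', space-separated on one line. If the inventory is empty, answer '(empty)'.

After 1 (gather 9 lead): lead=9
After 2 (gather 5 hemp): hemp=5 lead=9
After 3 (gather 10 hemp): hemp=15 lead=9
After 4 (gather 4 lead): hemp=15 lead=13
After 5 (gather 3 bone): bone=3 hemp=15 lead=13
After 6 (craft chain): bone=1 chain=1 hemp=11 lead=13
After 7 (consume 8 lead): bone=1 chain=1 hemp=11 lead=5
After 8 (gather 6 lead): bone=1 chain=1 hemp=11 lead=11
After 9 (consume 1 chain): bone=1 hemp=11 lead=11
After 10 (gather 9 lead): bone=1 hemp=11 lead=20
After 11 (consume 1 hemp): bone=1 hemp=10 lead=20
After 12 (consume 1 bone): hemp=10 lead=20
After 13 (consume 18 lead): hemp=10 lead=2
After 14 (gather 3 lead): hemp=10 lead=5
After 15 (gather 3 bone): bone=3 hemp=10 lead=5
After 16 (consume 5 hemp): bone=3 hemp=5 lead=5

Answer: bone=3 hemp=5 lead=5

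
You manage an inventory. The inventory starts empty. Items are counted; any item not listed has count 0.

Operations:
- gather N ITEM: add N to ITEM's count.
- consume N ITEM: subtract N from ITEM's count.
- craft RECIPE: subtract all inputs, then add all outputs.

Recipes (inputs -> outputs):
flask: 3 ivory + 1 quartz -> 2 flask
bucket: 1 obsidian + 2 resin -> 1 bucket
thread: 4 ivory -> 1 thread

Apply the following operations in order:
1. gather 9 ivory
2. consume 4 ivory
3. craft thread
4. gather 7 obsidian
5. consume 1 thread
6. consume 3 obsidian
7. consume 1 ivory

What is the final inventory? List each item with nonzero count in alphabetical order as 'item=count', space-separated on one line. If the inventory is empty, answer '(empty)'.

Answer: obsidian=4

Derivation:
After 1 (gather 9 ivory): ivory=9
After 2 (consume 4 ivory): ivory=5
After 3 (craft thread): ivory=1 thread=1
After 4 (gather 7 obsidian): ivory=1 obsidian=7 thread=1
After 5 (consume 1 thread): ivory=1 obsidian=7
After 6 (consume 3 obsidian): ivory=1 obsidian=4
After 7 (consume 1 ivory): obsidian=4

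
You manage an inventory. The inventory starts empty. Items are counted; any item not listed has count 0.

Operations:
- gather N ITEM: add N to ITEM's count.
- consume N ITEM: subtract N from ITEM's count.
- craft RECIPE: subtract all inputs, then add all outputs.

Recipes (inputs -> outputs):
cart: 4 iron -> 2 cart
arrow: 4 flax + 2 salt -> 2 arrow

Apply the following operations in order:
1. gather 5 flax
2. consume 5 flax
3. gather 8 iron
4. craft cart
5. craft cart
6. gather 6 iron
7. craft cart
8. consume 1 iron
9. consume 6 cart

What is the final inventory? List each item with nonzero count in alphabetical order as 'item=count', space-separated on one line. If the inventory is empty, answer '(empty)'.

After 1 (gather 5 flax): flax=5
After 2 (consume 5 flax): (empty)
After 3 (gather 8 iron): iron=8
After 4 (craft cart): cart=2 iron=4
After 5 (craft cart): cart=4
After 6 (gather 6 iron): cart=4 iron=6
After 7 (craft cart): cart=6 iron=2
After 8 (consume 1 iron): cart=6 iron=1
After 9 (consume 6 cart): iron=1

Answer: iron=1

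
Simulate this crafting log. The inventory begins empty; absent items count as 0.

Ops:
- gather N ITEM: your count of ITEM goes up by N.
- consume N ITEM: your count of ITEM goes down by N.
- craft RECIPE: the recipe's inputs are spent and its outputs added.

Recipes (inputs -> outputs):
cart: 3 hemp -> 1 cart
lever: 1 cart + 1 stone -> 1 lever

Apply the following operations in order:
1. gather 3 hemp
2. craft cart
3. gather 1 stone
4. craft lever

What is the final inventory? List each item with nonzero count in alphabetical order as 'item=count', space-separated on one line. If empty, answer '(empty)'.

After 1 (gather 3 hemp): hemp=3
After 2 (craft cart): cart=1
After 3 (gather 1 stone): cart=1 stone=1
After 4 (craft lever): lever=1

Answer: lever=1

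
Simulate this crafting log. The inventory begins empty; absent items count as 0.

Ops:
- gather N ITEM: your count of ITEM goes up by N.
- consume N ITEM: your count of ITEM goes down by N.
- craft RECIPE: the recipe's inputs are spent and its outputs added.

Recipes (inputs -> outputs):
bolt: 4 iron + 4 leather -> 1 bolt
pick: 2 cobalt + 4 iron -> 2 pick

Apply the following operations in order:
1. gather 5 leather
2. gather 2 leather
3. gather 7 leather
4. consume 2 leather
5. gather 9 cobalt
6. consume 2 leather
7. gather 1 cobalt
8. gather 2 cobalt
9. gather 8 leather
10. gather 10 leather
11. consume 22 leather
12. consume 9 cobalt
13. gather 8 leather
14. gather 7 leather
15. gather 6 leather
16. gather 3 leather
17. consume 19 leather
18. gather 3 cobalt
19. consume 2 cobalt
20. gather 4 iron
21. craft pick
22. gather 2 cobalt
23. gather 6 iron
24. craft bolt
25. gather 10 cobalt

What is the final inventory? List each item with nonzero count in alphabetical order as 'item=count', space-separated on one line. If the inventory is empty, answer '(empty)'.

Answer: bolt=1 cobalt=14 iron=2 leather=7 pick=2

Derivation:
After 1 (gather 5 leather): leather=5
After 2 (gather 2 leather): leather=7
After 3 (gather 7 leather): leather=14
After 4 (consume 2 leather): leather=12
After 5 (gather 9 cobalt): cobalt=9 leather=12
After 6 (consume 2 leather): cobalt=9 leather=10
After 7 (gather 1 cobalt): cobalt=10 leather=10
After 8 (gather 2 cobalt): cobalt=12 leather=10
After 9 (gather 8 leather): cobalt=12 leather=18
After 10 (gather 10 leather): cobalt=12 leather=28
After 11 (consume 22 leather): cobalt=12 leather=6
After 12 (consume 9 cobalt): cobalt=3 leather=6
After 13 (gather 8 leather): cobalt=3 leather=14
After 14 (gather 7 leather): cobalt=3 leather=21
After 15 (gather 6 leather): cobalt=3 leather=27
After 16 (gather 3 leather): cobalt=3 leather=30
After 17 (consume 19 leather): cobalt=3 leather=11
After 18 (gather 3 cobalt): cobalt=6 leather=11
After 19 (consume 2 cobalt): cobalt=4 leather=11
After 20 (gather 4 iron): cobalt=4 iron=4 leather=11
After 21 (craft pick): cobalt=2 leather=11 pick=2
After 22 (gather 2 cobalt): cobalt=4 leather=11 pick=2
After 23 (gather 6 iron): cobalt=4 iron=6 leather=11 pick=2
After 24 (craft bolt): bolt=1 cobalt=4 iron=2 leather=7 pick=2
After 25 (gather 10 cobalt): bolt=1 cobalt=14 iron=2 leather=7 pick=2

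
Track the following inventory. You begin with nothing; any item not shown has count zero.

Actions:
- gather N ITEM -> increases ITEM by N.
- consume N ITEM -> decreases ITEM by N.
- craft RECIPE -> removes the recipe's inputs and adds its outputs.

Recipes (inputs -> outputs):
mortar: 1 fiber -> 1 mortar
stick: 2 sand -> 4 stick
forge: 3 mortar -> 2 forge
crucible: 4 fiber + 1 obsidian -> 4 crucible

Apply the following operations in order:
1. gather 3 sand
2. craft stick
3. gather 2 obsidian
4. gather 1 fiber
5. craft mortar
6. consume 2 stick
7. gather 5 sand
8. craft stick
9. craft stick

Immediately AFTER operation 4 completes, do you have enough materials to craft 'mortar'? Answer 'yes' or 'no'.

After 1 (gather 3 sand): sand=3
After 2 (craft stick): sand=1 stick=4
After 3 (gather 2 obsidian): obsidian=2 sand=1 stick=4
After 4 (gather 1 fiber): fiber=1 obsidian=2 sand=1 stick=4

Answer: yes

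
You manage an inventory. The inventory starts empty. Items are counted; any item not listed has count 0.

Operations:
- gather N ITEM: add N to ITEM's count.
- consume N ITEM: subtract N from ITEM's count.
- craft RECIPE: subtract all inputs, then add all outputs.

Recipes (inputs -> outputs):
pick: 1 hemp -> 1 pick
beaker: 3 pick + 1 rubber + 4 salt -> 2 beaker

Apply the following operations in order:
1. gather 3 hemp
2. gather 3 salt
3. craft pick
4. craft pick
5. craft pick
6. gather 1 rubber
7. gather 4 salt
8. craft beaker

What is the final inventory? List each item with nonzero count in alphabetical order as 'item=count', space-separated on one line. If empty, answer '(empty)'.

Answer: beaker=2 salt=3

Derivation:
After 1 (gather 3 hemp): hemp=3
After 2 (gather 3 salt): hemp=3 salt=3
After 3 (craft pick): hemp=2 pick=1 salt=3
After 4 (craft pick): hemp=1 pick=2 salt=3
After 5 (craft pick): pick=3 salt=3
After 6 (gather 1 rubber): pick=3 rubber=1 salt=3
After 7 (gather 4 salt): pick=3 rubber=1 salt=7
After 8 (craft beaker): beaker=2 salt=3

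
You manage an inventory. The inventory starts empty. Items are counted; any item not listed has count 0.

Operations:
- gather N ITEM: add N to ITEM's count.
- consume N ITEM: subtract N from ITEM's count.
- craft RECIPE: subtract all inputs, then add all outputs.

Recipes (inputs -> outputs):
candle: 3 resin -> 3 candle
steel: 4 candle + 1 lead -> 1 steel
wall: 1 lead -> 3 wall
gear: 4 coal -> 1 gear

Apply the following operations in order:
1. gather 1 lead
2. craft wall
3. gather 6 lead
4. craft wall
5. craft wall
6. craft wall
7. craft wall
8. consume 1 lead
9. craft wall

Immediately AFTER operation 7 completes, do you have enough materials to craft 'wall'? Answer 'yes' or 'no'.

After 1 (gather 1 lead): lead=1
After 2 (craft wall): wall=3
After 3 (gather 6 lead): lead=6 wall=3
After 4 (craft wall): lead=5 wall=6
After 5 (craft wall): lead=4 wall=9
After 6 (craft wall): lead=3 wall=12
After 7 (craft wall): lead=2 wall=15

Answer: yes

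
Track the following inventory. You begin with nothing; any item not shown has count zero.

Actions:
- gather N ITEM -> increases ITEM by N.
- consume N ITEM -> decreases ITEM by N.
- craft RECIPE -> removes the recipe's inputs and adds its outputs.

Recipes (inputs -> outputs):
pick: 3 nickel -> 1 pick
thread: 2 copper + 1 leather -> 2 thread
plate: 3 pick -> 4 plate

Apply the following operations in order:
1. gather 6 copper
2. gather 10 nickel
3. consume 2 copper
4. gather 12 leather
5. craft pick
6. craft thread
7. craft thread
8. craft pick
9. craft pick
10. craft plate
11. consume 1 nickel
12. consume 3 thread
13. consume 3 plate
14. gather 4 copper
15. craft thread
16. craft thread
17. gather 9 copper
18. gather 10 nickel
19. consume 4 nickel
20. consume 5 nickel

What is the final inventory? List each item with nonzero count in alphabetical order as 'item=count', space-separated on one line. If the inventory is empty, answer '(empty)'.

After 1 (gather 6 copper): copper=6
After 2 (gather 10 nickel): copper=6 nickel=10
After 3 (consume 2 copper): copper=4 nickel=10
After 4 (gather 12 leather): copper=4 leather=12 nickel=10
After 5 (craft pick): copper=4 leather=12 nickel=7 pick=1
After 6 (craft thread): copper=2 leather=11 nickel=7 pick=1 thread=2
After 7 (craft thread): leather=10 nickel=7 pick=1 thread=4
After 8 (craft pick): leather=10 nickel=4 pick=2 thread=4
After 9 (craft pick): leather=10 nickel=1 pick=3 thread=4
After 10 (craft plate): leather=10 nickel=1 plate=4 thread=4
After 11 (consume 1 nickel): leather=10 plate=4 thread=4
After 12 (consume 3 thread): leather=10 plate=4 thread=1
After 13 (consume 3 plate): leather=10 plate=1 thread=1
After 14 (gather 4 copper): copper=4 leather=10 plate=1 thread=1
After 15 (craft thread): copper=2 leather=9 plate=1 thread=3
After 16 (craft thread): leather=8 plate=1 thread=5
After 17 (gather 9 copper): copper=9 leather=8 plate=1 thread=5
After 18 (gather 10 nickel): copper=9 leather=8 nickel=10 plate=1 thread=5
After 19 (consume 4 nickel): copper=9 leather=8 nickel=6 plate=1 thread=5
After 20 (consume 5 nickel): copper=9 leather=8 nickel=1 plate=1 thread=5

Answer: copper=9 leather=8 nickel=1 plate=1 thread=5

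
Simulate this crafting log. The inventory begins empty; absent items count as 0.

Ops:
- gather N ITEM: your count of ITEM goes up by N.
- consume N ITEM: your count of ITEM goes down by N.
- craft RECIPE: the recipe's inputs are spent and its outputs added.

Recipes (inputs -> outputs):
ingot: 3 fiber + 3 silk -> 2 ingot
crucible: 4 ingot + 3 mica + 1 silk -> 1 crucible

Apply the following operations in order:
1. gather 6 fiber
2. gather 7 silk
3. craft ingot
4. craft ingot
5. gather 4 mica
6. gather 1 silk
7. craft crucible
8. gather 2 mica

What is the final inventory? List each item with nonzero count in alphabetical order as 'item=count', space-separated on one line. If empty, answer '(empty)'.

Answer: crucible=1 mica=3 silk=1

Derivation:
After 1 (gather 6 fiber): fiber=6
After 2 (gather 7 silk): fiber=6 silk=7
After 3 (craft ingot): fiber=3 ingot=2 silk=4
After 4 (craft ingot): ingot=4 silk=1
After 5 (gather 4 mica): ingot=4 mica=4 silk=1
After 6 (gather 1 silk): ingot=4 mica=4 silk=2
After 7 (craft crucible): crucible=1 mica=1 silk=1
After 8 (gather 2 mica): crucible=1 mica=3 silk=1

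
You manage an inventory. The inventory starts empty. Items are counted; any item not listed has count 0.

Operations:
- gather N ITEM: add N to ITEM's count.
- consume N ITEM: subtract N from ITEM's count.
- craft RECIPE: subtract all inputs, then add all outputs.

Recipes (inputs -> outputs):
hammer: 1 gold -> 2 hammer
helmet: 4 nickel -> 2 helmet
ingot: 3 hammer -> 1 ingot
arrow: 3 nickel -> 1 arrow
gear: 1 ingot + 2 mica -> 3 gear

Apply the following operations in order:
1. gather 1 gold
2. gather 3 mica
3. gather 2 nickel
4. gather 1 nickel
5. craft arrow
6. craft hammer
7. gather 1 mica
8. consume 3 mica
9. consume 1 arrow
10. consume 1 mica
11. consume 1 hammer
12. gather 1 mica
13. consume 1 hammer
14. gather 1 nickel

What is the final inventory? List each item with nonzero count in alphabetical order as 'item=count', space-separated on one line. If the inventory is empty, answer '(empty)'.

Answer: mica=1 nickel=1

Derivation:
After 1 (gather 1 gold): gold=1
After 2 (gather 3 mica): gold=1 mica=3
After 3 (gather 2 nickel): gold=1 mica=3 nickel=2
After 4 (gather 1 nickel): gold=1 mica=3 nickel=3
After 5 (craft arrow): arrow=1 gold=1 mica=3
After 6 (craft hammer): arrow=1 hammer=2 mica=3
After 7 (gather 1 mica): arrow=1 hammer=2 mica=4
After 8 (consume 3 mica): arrow=1 hammer=2 mica=1
After 9 (consume 1 arrow): hammer=2 mica=1
After 10 (consume 1 mica): hammer=2
After 11 (consume 1 hammer): hammer=1
After 12 (gather 1 mica): hammer=1 mica=1
After 13 (consume 1 hammer): mica=1
After 14 (gather 1 nickel): mica=1 nickel=1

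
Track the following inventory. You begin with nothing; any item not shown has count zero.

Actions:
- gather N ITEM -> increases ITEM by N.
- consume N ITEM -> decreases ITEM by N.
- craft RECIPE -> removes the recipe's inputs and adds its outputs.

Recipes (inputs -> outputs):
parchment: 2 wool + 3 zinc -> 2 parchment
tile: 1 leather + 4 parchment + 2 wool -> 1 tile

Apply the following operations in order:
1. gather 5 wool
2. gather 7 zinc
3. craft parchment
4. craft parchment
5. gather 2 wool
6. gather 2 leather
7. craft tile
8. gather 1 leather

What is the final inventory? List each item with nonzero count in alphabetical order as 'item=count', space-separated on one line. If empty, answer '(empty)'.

Answer: leather=2 tile=1 wool=1 zinc=1

Derivation:
After 1 (gather 5 wool): wool=5
After 2 (gather 7 zinc): wool=5 zinc=7
After 3 (craft parchment): parchment=2 wool=3 zinc=4
After 4 (craft parchment): parchment=4 wool=1 zinc=1
After 5 (gather 2 wool): parchment=4 wool=3 zinc=1
After 6 (gather 2 leather): leather=2 parchment=4 wool=3 zinc=1
After 7 (craft tile): leather=1 tile=1 wool=1 zinc=1
After 8 (gather 1 leather): leather=2 tile=1 wool=1 zinc=1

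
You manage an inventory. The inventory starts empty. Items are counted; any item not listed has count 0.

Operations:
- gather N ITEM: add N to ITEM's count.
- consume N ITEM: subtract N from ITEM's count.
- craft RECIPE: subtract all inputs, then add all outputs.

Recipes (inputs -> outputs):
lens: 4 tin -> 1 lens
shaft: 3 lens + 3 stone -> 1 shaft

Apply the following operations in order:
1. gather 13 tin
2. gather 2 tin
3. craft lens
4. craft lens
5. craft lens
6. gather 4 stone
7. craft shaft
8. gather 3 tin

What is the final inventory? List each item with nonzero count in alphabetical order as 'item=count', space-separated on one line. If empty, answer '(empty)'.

After 1 (gather 13 tin): tin=13
After 2 (gather 2 tin): tin=15
After 3 (craft lens): lens=1 tin=11
After 4 (craft lens): lens=2 tin=7
After 5 (craft lens): lens=3 tin=3
After 6 (gather 4 stone): lens=3 stone=4 tin=3
After 7 (craft shaft): shaft=1 stone=1 tin=3
After 8 (gather 3 tin): shaft=1 stone=1 tin=6

Answer: shaft=1 stone=1 tin=6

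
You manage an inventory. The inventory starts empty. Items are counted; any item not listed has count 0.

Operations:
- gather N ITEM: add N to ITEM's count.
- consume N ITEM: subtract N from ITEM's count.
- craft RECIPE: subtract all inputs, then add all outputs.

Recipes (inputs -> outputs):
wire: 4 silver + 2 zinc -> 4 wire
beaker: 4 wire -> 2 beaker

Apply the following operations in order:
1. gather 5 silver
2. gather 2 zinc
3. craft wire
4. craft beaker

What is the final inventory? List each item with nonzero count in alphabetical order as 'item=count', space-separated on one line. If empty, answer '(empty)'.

After 1 (gather 5 silver): silver=5
After 2 (gather 2 zinc): silver=5 zinc=2
After 3 (craft wire): silver=1 wire=4
After 4 (craft beaker): beaker=2 silver=1

Answer: beaker=2 silver=1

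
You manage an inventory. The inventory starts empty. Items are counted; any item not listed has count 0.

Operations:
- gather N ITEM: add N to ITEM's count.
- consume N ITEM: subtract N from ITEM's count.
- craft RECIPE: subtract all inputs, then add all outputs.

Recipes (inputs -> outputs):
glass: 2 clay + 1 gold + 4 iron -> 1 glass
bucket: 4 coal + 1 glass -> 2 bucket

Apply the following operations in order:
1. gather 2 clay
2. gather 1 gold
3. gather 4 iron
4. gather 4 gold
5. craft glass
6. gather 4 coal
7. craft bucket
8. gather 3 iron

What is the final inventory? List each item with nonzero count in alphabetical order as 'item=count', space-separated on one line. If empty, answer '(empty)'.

After 1 (gather 2 clay): clay=2
After 2 (gather 1 gold): clay=2 gold=1
After 3 (gather 4 iron): clay=2 gold=1 iron=4
After 4 (gather 4 gold): clay=2 gold=5 iron=4
After 5 (craft glass): glass=1 gold=4
After 6 (gather 4 coal): coal=4 glass=1 gold=4
After 7 (craft bucket): bucket=2 gold=4
After 8 (gather 3 iron): bucket=2 gold=4 iron=3

Answer: bucket=2 gold=4 iron=3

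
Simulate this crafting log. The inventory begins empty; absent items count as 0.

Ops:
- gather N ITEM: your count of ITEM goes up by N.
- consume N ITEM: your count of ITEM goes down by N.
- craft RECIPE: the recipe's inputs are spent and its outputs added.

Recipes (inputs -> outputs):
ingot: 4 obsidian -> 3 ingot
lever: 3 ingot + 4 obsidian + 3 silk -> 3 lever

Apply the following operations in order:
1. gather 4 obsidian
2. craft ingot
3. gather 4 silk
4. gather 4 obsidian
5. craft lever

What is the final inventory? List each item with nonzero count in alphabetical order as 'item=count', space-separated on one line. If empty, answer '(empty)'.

Answer: lever=3 silk=1

Derivation:
After 1 (gather 4 obsidian): obsidian=4
After 2 (craft ingot): ingot=3
After 3 (gather 4 silk): ingot=3 silk=4
After 4 (gather 4 obsidian): ingot=3 obsidian=4 silk=4
After 5 (craft lever): lever=3 silk=1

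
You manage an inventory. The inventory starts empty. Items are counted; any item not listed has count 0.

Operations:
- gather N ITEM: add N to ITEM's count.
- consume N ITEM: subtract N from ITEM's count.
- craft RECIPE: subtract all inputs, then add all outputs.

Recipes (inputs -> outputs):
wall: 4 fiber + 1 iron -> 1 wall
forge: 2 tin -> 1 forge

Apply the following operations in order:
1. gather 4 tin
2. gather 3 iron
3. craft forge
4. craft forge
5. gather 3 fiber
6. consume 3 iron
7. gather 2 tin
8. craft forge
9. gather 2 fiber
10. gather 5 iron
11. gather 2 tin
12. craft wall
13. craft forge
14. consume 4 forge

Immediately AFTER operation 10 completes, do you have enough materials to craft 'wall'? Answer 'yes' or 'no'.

After 1 (gather 4 tin): tin=4
After 2 (gather 3 iron): iron=3 tin=4
After 3 (craft forge): forge=1 iron=3 tin=2
After 4 (craft forge): forge=2 iron=3
After 5 (gather 3 fiber): fiber=3 forge=2 iron=3
After 6 (consume 3 iron): fiber=3 forge=2
After 7 (gather 2 tin): fiber=3 forge=2 tin=2
After 8 (craft forge): fiber=3 forge=3
After 9 (gather 2 fiber): fiber=5 forge=3
After 10 (gather 5 iron): fiber=5 forge=3 iron=5

Answer: yes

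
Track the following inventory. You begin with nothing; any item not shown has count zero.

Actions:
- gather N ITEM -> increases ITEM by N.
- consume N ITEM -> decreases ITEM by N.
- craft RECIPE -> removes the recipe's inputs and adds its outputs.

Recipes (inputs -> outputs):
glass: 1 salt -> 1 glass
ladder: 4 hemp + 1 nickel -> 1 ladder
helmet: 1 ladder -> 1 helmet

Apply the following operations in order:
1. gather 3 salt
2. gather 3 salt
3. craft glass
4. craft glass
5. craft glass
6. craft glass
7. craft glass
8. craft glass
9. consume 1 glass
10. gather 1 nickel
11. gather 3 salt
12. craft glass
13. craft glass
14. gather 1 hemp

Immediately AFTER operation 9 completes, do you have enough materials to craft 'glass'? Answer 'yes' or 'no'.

After 1 (gather 3 salt): salt=3
After 2 (gather 3 salt): salt=6
After 3 (craft glass): glass=1 salt=5
After 4 (craft glass): glass=2 salt=4
After 5 (craft glass): glass=3 salt=3
After 6 (craft glass): glass=4 salt=2
After 7 (craft glass): glass=5 salt=1
After 8 (craft glass): glass=6
After 9 (consume 1 glass): glass=5

Answer: no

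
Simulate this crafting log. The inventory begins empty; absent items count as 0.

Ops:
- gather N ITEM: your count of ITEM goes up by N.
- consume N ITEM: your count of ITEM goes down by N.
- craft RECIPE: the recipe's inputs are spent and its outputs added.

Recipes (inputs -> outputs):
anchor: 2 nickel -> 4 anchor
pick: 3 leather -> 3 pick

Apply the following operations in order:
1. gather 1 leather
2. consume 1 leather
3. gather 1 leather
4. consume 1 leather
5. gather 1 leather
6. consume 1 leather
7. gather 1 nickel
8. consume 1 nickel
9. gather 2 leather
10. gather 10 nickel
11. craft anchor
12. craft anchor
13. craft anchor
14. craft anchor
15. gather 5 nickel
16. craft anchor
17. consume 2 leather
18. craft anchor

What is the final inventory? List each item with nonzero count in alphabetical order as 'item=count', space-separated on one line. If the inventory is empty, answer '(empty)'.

After 1 (gather 1 leather): leather=1
After 2 (consume 1 leather): (empty)
After 3 (gather 1 leather): leather=1
After 4 (consume 1 leather): (empty)
After 5 (gather 1 leather): leather=1
After 6 (consume 1 leather): (empty)
After 7 (gather 1 nickel): nickel=1
After 8 (consume 1 nickel): (empty)
After 9 (gather 2 leather): leather=2
After 10 (gather 10 nickel): leather=2 nickel=10
After 11 (craft anchor): anchor=4 leather=2 nickel=8
After 12 (craft anchor): anchor=8 leather=2 nickel=6
After 13 (craft anchor): anchor=12 leather=2 nickel=4
After 14 (craft anchor): anchor=16 leather=2 nickel=2
After 15 (gather 5 nickel): anchor=16 leather=2 nickel=7
After 16 (craft anchor): anchor=20 leather=2 nickel=5
After 17 (consume 2 leather): anchor=20 nickel=5
After 18 (craft anchor): anchor=24 nickel=3

Answer: anchor=24 nickel=3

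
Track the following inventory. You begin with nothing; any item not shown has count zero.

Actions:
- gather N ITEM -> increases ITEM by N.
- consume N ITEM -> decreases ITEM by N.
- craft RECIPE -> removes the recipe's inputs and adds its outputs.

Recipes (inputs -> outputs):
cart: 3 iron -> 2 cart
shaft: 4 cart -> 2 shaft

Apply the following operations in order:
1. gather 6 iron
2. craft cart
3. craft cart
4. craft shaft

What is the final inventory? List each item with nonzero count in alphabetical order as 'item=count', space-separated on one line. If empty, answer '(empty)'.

Answer: shaft=2

Derivation:
After 1 (gather 6 iron): iron=6
After 2 (craft cart): cart=2 iron=3
After 3 (craft cart): cart=4
After 4 (craft shaft): shaft=2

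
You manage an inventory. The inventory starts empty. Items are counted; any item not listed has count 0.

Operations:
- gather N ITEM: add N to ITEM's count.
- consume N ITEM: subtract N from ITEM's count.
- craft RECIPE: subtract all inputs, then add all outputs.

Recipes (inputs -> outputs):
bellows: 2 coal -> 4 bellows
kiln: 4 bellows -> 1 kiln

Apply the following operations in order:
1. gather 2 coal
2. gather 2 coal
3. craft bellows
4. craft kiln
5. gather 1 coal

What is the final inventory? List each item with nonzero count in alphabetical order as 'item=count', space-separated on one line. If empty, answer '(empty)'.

After 1 (gather 2 coal): coal=2
After 2 (gather 2 coal): coal=4
After 3 (craft bellows): bellows=4 coal=2
After 4 (craft kiln): coal=2 kiln=1
After 5 (gather 1 coal): coal=3 kiln=1

Answer: coal=3 kiln=1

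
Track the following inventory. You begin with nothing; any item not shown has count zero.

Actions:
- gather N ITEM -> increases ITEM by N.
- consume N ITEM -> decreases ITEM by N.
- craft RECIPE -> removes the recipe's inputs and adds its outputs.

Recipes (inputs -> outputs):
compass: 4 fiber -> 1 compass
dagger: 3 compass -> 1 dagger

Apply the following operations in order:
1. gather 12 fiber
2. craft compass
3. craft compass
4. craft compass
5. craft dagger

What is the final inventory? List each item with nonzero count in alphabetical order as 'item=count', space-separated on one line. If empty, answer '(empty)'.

Answer: dagger=1

Derivation:
After 1 (gather 12 fiber): fiber=12
After 2 (craft compass): compass=1 fiber=8
After 3 (craft compass): compass=2 fiber=4
After 4 (craft compass): compass=3
After 5 (craft dagger): dagger=1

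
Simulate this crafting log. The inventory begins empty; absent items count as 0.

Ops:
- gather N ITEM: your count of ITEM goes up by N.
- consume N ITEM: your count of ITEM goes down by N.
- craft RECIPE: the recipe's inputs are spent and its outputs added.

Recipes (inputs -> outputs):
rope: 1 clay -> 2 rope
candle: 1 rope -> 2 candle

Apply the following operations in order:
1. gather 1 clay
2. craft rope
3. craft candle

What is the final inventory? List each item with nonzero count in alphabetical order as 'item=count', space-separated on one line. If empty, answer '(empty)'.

Answer: candle=2 rope=1

Derivation:
After 1 (gather 1 clay): clay=1
After 2 (craft rope): rope=2
After 3 (craft candle): candle=2 rope=1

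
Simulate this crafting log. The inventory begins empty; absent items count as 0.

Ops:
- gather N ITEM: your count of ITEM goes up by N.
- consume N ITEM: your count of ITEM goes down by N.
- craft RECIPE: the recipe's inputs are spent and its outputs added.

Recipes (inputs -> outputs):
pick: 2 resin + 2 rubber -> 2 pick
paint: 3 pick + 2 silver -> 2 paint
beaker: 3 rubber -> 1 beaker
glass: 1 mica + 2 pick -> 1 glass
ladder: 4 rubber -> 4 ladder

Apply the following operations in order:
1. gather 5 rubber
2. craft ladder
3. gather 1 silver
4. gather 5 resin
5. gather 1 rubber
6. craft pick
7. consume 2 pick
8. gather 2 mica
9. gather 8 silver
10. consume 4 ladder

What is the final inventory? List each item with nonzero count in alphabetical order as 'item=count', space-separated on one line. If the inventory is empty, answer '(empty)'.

Answer: mica=2 resin=3 silver=9

Derivation:
After 1 (gather 5 rubber): rubber=5
After 2 (craft ladder): ladder=4 rubber=1
After 3 (gather 1 silver): ladder=4 rubber=1 silver=1
After 4 (gather 5 resin): ladder=4 resin=5 rubber=1 silver=1
After 5 (gather 1 rubber): ladder=4 resin=5 rubber=2 silver=1
After 6 (craft pick): ladder=4 pick=2 resin=3 silver=1
After 7 (consume 2 pick): ladder=4 resin=3 silver=1
After 8 (gather 2 mica): ladder=4 mica=2 resin=3 silver=1
After 9 (gather 8 silver): ladder=4 mica=2 resin=3 silver=9
After 10 (consume 4 ladder): mica=2 resin=3 silver=9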